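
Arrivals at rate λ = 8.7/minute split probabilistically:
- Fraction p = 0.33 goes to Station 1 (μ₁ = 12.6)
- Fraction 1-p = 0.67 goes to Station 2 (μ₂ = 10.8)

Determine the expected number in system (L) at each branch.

Effective rates: λ₁ = 8.7×0.33 = 2.871, λ₂ = 8.7×0.67 = 5.829
Station 1: ρ₁ = 2.871/12.6 = 0.22786, L₁ = ρ₁/(1-ρ₁) = 0.22786/(1-0.22786) = 0.2951
Station 2: ρ₂ = 5.829/10.8 = 0.53972, L₂ = ρ₂/(1-ρ₂) = 0.53972/(1-0.53972) = 1.1726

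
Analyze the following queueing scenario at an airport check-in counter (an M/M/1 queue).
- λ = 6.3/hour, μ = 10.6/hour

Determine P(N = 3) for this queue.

ρ = λ/μ = 6.3/10.6 = 0.59434
P(n) = (1-ρ)ρⁿ
P(3) = (1-0.59434) × 0.59434^3
P(3) = 0.405660 × 0.209945
P(3) = 0.08517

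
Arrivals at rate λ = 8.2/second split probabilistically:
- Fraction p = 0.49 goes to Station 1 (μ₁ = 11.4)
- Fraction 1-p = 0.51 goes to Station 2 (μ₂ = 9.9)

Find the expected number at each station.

Effective rates: λ₁ = 8.2×0.49 = 4.018, λ₂ = 8.2×0.51 = 4.182
Station 1: ρ₁ = 4.018/11.4 = 0.35246, L₁ = ρ₁/(1-ρ₁) = 0.35246/(1-0.35246) = 0.5443
Station 2: ρ₂ = 4.182/9.9 = 0.42242, L₂ = ρ₂/(1-ρ₂) = 0.42242/(1-0.42242) = 0.7314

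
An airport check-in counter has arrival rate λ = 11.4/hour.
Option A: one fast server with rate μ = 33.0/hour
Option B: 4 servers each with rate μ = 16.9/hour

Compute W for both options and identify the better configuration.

Option A: single server μ = 33.0 (M/M/1)
  ρ_A = 11.4/33.0 = 0.3455
  W_A = 1/(μ-λ) = 1/(33.0-11.4) = 1/21.60 = 0.04630

Option B: 4 servers μ = 16.9 (M/M/4)
  ρ_B = λ/(cμ) = 11.4/(4×16.9) = 0.1686
  Offered load a = λ/μ = cρ = 11.4/16.9 = 0.6746
  P₀ = [ Σₙ₌₀^3 aⁿ/n! + a^4/(4!(1-ρ)) ]⁻¹
  Σ = a^0/0! + a^1/1! + a^2/2! + a^3/3! = 1.0000 + 0.67456 + 0.22751 + 0.051157 = 1.9532
  a^4/(4!(1-ρ)) = 0.20705/(24 × 0.83136) = 0.01038
  P₀ = 1/(1.9532 + 0.01038) = 0.5093
  Lq = P₀·a^4·ρ / (4!(1-ρ)²) = 0.50927 × 0.20705 × 0.16864 / (24 × 0.69116) = 0.001072
  Wq_B = Lq/λ = 0.00107198/11.4 = 0.000094033
  W_B = Wq_B + 1/μ = 0.000094033 + 0.059172 = 0.05927

Since W_A = 0.04630 < W_B = 0.05927, Option A (single fast server) has the shorter time in system.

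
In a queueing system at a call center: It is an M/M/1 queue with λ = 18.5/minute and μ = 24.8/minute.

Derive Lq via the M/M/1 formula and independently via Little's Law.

Method 1 (direct): Lq = λ²/(μ(μ-λ)) = 342.25/(24.8 × 6.30) = 2.1905

Method 2 (Little's Law):
W = 1/(μ-λ) = 1/6.30 = 0.1587302
Wq = W - 1/μ = 0.1587302 - 0.04032258 = 0.118408
Lq = λWq = 18.5 × 0.118408 = 2.1905 ✔ (matches Method 1)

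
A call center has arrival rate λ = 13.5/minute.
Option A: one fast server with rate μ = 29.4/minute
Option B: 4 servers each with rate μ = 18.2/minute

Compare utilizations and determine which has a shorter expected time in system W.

Option A: single server μ = 29.4 (M/M/1)
  ρ_A = 13.5/29.4 = 0.4592
  W_A = 1/(μ-λ) = 1/(29.4-13.5) = 1/15.90 = 0.06289

Option B: 4 servers μ = 18.2 (M/M/4)
  ρ_B = λ/(cμ) = 13.5/(4×18.2) = 0.1854
  Offered load a = λ/μ = cρ = 13.5/18.2 = 0.7418
  P₀ = [ Σₙ₌₀^3 aⁿ/n! + a^4/(4!(1-ρ)) ]⁻¹
  Σ = a^0/0! + a^1/1! + a^2/2! + a^3/3! = 1.0000 + 0.7418 + 0.2751 + 0.06802 = 2.0849
  a^4/(4!(1-ρ)) = 0.30273/(24 × 0.81456) = 0.01549
  P₀ = 1/(2.0849 + 0.01549) = 0.4761
  Lq = P₀·a^4·ρ / (4!(1-ρ)²) = 0.4761 × 0.3027 × 0.1854 / (24 × 0.6635) = 0.001678
  Wq_B = Lq/λ = 0.001678/13.5 = 0.0001243
  W_B = Wq_B + 1/μ = 0.0001243 + 0.05495 = 0.05507

Since W_B = 0.05507 < W_A = 0.06289, Option B (multiple servers) has the shorter time in system.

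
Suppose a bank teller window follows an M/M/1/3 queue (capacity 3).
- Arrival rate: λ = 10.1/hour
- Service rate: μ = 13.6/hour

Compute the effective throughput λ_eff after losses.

ρ = λ/μ = 10.1/13.6 = 0.74265
P₀ = (1-ρ)/(1-ρ^(K+1)) = (1-0.74265)/(1-0.74265^4) = 0.25735/0.69582 = 0.3699
P_K = P₀×ρ^K = 0.3699 × 0.74265^3 = 0.3699 × 0.4096 = 0.1515
λ_eff = λ(1-P_K) = 10.1 × (1 - 0.15149) = 10.1 × 0.84851 = 8.5700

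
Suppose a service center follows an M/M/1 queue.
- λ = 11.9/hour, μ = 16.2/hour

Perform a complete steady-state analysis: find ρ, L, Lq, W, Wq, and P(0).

Step 1: ρ = λ/μ = 11.9/16.2 = 0.7346
Step 2: L = λ/(μ-λ) = 11.9/4.30 = 2.7674
Step 3: Lq = λ²/(μ(μ-λ)) = 141.61/(16.2×4.30) = 2.0329
Step 4: W = 1/(μ-λ) = 1/4.30 = 0.232558
Step 5: Wq = λ/(μ(μ-λ)) = 11.9/(16.2×4.30) = 0.1708
Step 6: P(0) = 1-ρ = 0.2654
Verify: L = λW = 11.9×0.232558 = 2.7674 ✔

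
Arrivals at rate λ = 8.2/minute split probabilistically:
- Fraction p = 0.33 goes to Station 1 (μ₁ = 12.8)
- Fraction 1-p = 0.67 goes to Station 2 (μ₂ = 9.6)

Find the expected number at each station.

Effective rates: λ₁ = 8.2×0.33 = 2.706, λ₂ = 8.2×0.67 = 5.494
Station 1: ρ₁ = 2.706/12.8 = 0.2114, L₁ = ρ₁/(1-ρ₁) = 0.2114/(1-0.2114) = 0.2681
Station 2: ρ₂ = 5.494/9.6 = 0.57229, L₂ = ρ₂/(1-ρ₂) = 0.57229/(1-0.57229) = 1.3380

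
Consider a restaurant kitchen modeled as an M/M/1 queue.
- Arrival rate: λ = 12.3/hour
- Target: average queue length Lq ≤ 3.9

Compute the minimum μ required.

For M/M/1: Lq = λ²/(μ(μ-λ))
Need Lq ≤ 3.9, i.e. μ(μ-λ) ≥ λ²/3.9
μ² - 12.3μ - 151.29/3.9 ≥ 0  →  μ² - 12.3μ - 38.7923 ≥ 0
Quadratic formula (positive root): μ = [λ + √(λ² + 4×38.7923)]/2
Discriminant: 151.29 + 4×38.7923 = 306.4592, √306.4592 = 17.5060
μ ≥ (12.3 + 17.5060)/2 = 14.9030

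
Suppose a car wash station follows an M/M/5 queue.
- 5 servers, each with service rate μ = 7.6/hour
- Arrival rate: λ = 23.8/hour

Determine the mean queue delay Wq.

Traffic intensity: ρ = λ/(cμ) = 23.8/(5×7.6) = 0.6263
Since ρ = 0.6263 < 1, system is stable.
Offered load a = λ/μ = cρ = 23.8/7.6 = 3.1316
P₀ = [ Σₙ₌₀^4 aⁿ/n! + a^5/(5!(1-ρ)) ]⁻¹
Σ = a^0/0! + a^1/1! + a^2/2! + a^3/3! + a^4/4! = 1.00000 + 3.13158 + 4.90339 + 5.11845 + 4.00721 = 18.1606
a^5/(5!(1-ρ)) = 301.1735/(120 × 0.373684) = 6.7163
P₀ = 1/(18.1606 + 6.7163) = 0.04020
Lq = P₀·a^5·ρ / (5!(1-ρ)²) = 0.040198 × 301.1735 × 0.62632 / (120 × 0.13964) = 0.4525
Wq = Lq/λ = 0.4525/23.8 = 0.01901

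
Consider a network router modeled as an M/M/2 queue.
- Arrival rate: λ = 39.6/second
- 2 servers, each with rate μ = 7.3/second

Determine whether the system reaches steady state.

Stability requires ρ = λ/(cμ) < 1
ρ = 39.6/(2 × 7.3) = 39.6/14.60 = 2.7123
Since 2.7123 ≥ 1, the system is UNSTABLE.
Need c > λ/μ = 39.6/7.3 = 5.42.
Minimum servers needed: c = 6.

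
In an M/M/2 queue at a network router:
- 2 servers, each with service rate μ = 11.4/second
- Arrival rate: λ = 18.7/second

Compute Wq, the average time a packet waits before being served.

Traffic intensity: ρ = λ/(cμ) = 18.7/(2×11.4) = 0.8202
Since ρ = 0.8202 < 1, system is stable.
Offered load a = λ/μ = cρ = 18.7/11.4 = 1.6404
P₀ = [ Σₙ₌₀^1 aⁿ/n! + a^2/(2!(1-ρ)) ]⁻¹
Σ = a^0/0! + a^1/1! = 1.0000 + 1.6404 = 2.6404
a^2/(2!(1-ρ)) = 2.69075/(2 × 0.179825) = 7.4816
P₀ = 1/(2.64035 + 7.48160) = 0.09880
Lq = P₀·a^2·ρ / (2!(1-ρ)²) = 0.09880 × 2.6908 × 0.8202 / (2 × 0.03234) = 3.3712
Wq = Lq/λ = 3.3712/18.7 = 0.1803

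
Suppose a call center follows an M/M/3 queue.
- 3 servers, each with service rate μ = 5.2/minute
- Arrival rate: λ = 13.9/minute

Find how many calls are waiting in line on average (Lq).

Traffic intensity: ρ = λ/(cμ) = 13.9/(3×5.2) = 0.8910
Since ρ = 0.8910 < 1, system is stable.
Offered load a = λ/μ = cρ = 13.9/5.2 = 2.6731
P₀ = [ Σₙ₌₀^2 aⁿ/n! + a^3/(3!(1-ρ)) ]⁻¹
Σ = a^0/0! + a^1/1! + a^2/2! = 1.000000 + 2.673077 + 3.572670 = 7.2457
a^3/(3!(1-ρ)) = 19.10004/(6 × 0.1089744) = 29.2118
P₀ = 1/(7.2457 + 29.2118) = 0.02743
Lq = P₀·a^3·ρ / (3!(1-ρ)²) = 0.0274291 × 19.1000 × 0.891026 / (6 × 0.0118754) = 6.5514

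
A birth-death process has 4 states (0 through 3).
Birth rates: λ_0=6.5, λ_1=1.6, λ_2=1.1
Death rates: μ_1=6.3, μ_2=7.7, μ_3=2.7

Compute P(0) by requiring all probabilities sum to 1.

Ratios P(n)/P(0) = (λ₀···λₙ₋₁)/(μ₁···μₙ):
P(1)/P(0) = (6.5)/(6.3) = 1.03175
P(2)/P(0) = (6.5×1.6)/(6.3×7.7) = 0.214389
P(3)/P(0) = (6.5×1.6×1.1)/(6.3×7.7×2.7) = 0.0873436

Normalization: ∑ P(n) = 1
P(0) × (1.00000 + 1.03175 + 0.214389 + 0.0873436) = 1
P(0) × 2.3335 = 1
P(0) = 1/2.3335 = 0.4285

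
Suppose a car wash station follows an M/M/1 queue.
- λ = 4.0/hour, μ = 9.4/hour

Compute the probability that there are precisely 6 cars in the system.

ρ = λ/μ = 4.0/9.4 = 0.42553
P(n) = (1-ρ)ρⁿ
P(6) = (1-0.42553) × 0.42553^6
P(6) = 0.5745 × 0.005937
P(6) = 0.003411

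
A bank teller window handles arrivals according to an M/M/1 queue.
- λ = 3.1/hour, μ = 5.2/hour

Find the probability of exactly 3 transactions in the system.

ρ = λ/μ = 3.1/5.2 = 0.59615
P(n) = (1-ρ)ρⁿ
P(3) = (1-0.59615) × 0.59615^3
P(3) = 0.40385 × 0.21187
P(3) = 0.08556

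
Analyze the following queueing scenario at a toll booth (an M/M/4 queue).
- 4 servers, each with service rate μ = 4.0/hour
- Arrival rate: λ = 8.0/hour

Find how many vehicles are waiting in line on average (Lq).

Traffic intensity: ρ = λ/(cμ) = 8.0/(4×4.0) = 0.5000
Since ρ = 0.5000 < 1, system is stable.
Offered load a = λ/μ = cρ = 8.0/4.0 = 2.0000
P₀ = [ Σₙ₌₀^3 aⁿ/n! + a^4/(4!(1-ρ)) ]⁻¹
Σ = a^0/0! + a^1/1! + a^2/2! + a^3/3! = 1.0000 + 2.0000 + 2.0000 + 1.3333 = 6.3333
a^4/(4!(1-ρ)) = 16.0000/(24 × 0.5000) = 1.3333
P₀ = 1/(6.3333 + 1.3333) = 0.1304
Lq = P₀·a^4·ρ / (4!(1-ρ)²) = 0.1304 × 16.0000 × 0.5000 / (24 × 0.2500) = 0.1739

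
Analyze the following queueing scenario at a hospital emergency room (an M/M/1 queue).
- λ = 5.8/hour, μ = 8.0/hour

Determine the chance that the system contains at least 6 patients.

ρ = λ/μ = 5.8/8.0 = 0.7250
P(N ≥ n) = ρⁿ
P(N ≥ 6) = 0.7250^6
P(N ≥ 6) = 0.1452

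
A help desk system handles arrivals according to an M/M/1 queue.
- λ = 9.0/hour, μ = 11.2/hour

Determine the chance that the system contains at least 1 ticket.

ρ = λ/μ = 9.0/11.2 = 0.8036
P(N ≥ n) = ρⁿ
P(N ≥ 1) = 0.8036^1
P(N ≥ 1) = 0.8036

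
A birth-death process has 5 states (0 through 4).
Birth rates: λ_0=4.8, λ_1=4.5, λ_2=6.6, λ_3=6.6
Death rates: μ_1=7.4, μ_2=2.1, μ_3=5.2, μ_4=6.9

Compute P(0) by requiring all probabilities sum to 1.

Ratios P(n)/P(0) = (λ₀···λₙ₋₁)/(μ₁···μₙ):
P(1)/P(0) = (4.8)/(7.4) = 0.6486
P(2)/P(0) = (4.8×4.5)/(7.4×2.1) = 1.3900
P(3)/P(0) = (4.8×4.5×6.6)/(7.4×2.1×5.2) = 1.7642
P(4)/P(0) = (4.8×4.5×6.6×6.6)/(7.4×2.1×5.2×6.9) = 1.6875

Normalization: ∑ P(n) = 1
P(0) × (1.0000 + 0.6486 + 1.3900 + 1.7642 + 1.6875) = 1
P(0) × 6.4903 = 1
P(0) = 1/6.4903 = 0.1541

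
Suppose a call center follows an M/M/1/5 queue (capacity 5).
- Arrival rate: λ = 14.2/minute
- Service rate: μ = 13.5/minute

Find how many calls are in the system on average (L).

ρ = λ/μ = 14.2/13.5 = 1.05185
P₀ = (1-ρ)/(1-ρ^(K+1)) = (1-1.05185)/(1-1.05185^6) = -0.05185/-0.3543 = 0.1463
P_K = P₀×ρ^K = 0.1463 × 1.05185^5 = 0.1463 × 1.2876 = 0.1884
L = ρ[1 - (K+1)ρ^K + Kρ^(K+1)] / [(1-ρ)(1-ρ^(K+1))]
L = 1.05185 × (1 - 6×1.2875647 + 5×1.3543249) / ((1 - 1.05185) × (1 - 1.3543249)) = 2.6472 calls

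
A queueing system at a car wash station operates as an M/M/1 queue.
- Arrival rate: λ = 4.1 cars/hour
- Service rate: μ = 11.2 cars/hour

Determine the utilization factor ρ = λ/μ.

Server utilization: ρ = λ/μ
ρ = 4.1/11.2 = 0.3661
The server is busy 36.61% of the time.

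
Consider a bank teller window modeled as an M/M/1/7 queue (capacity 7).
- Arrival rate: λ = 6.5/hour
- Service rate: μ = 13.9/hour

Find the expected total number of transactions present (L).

ρ = λ/μ = 6.5/13.9 = 0.467626
P₀ = (1-ρ)/(1-ρ^(K+1)) = (1-0.467626)/(1-0.467626^8) = 0.5324/0.9977 = 0.5336
P_K = P₀×ρ^K = 0.5336 × 0.467626^7 = 0.5336 × 0.004890 = 0.002609
L = ρ[1 - (K+1)ρ^K + Kρ^(K+1)] / [(1-ρ)(1-ρ^(K+1))]
L = 0.467626 × (1 - 8×0.004890 + 7×0.002287) / ((1 - 0.467626) × (1 - 0.002287)) = 0.8600 transactions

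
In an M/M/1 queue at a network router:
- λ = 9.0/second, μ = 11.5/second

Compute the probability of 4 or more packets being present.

ρ = λ/μ = 9.0/11.5 = 0.7826
P(N ≥ n) = ρⁿ
P(N ≥ 4) = 0.7826^4
P(N ≥ 4) = 0.3751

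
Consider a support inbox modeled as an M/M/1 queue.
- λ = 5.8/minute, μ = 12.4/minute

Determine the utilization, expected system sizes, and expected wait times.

Step 1: ρ = λ/μ = 5.8/12.4 = 0.4677
Step 2: L = λ/(μ-λ) = 5.8/6.60 = 0.8788
Step 3: Lq = λ²/(μ(μ-λ)) = 33.64/(12.4×6.60) = 0.4110
Step 4: W = 1/(μ-λ) = 1/6.60 = 0.15152
Step 5: Wq = λ/(μ(μ-λ)) = 5.8/(12.4×6.60) = 0.07087
Step 6: P(0) = 1-ρ = 0.5323
Verify: L = λW = 5.8×0.15152 = 0.8788 ✔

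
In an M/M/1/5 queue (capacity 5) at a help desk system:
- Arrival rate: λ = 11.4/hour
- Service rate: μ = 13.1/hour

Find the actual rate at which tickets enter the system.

ρ = λ/μ = 11.4/13.1 = 0.87023
P₀ = (1-ρ)/(1-ρ^(K+1)) = (1-0.87023)/(1-0.87023^6) = 0.12977/0.56569 = 0.2294
P_K = P₀×ρ^K = 0.2294 × 0.87023^5 = 0.2294 × 0.4991 = 0.1145
λ_eff = λ(1-P_K) = 11.4 × (1 - 0.11449) = 11.4 × 0.88551 = 10.0948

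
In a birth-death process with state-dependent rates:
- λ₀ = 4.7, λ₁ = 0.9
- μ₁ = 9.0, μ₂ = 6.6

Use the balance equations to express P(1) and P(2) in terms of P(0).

Balance equations:
State 0: λ₀P₀ = μ₁P₁ → P₁ = (λ₀/μ₁)P₀ = (4.7/9.0)P₀ = 0.5222P₀
State 1: P₂ = (λ₀λ₁)/(μ₁μ₂)P₀ = (4.7×0.9)/(9.0×6.6)P₀ = 0.07121P₀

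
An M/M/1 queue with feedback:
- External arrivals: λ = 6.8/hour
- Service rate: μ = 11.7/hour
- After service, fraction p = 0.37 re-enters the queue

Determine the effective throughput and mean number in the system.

Effective arrival rate: λ_eff = λ/(1-p) = 6.8/(1-0.37) = 6.8/0.63 = 10.79365
ρ = λ_eff/μ = 10.79365/11.7 = 0.922534
L = ρ/(1-ρ) = 0.922534/(1-0.922534) = 11.9089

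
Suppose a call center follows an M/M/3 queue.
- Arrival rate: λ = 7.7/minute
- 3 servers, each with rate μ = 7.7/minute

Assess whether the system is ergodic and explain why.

Stability requires ρ = λ/(cμ) < 1
ρ = 7.7/(3 × 7.7) = 7.7/23.10 = 0.3333
Since 0.3333 < 1, the system is STABLE.
The servers are busy 33.33% of the time.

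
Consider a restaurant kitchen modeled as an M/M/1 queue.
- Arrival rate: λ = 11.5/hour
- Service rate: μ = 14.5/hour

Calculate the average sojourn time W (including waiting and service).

First, compute utilization: ρ = λ/μ = 11.5/14.5 = 0.7931
For M/M/1: W = 1/(μ-λ)
W = 1/(14.5-11.5) = 1/3.00
W = 0.3333 hours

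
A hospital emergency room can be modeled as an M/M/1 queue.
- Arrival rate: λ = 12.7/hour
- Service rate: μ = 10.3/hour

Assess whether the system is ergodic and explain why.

Stability requires ρ = λ/(cμ) < 1
ρ = 12.7/(1 × 10.3) = 12.7/10.30 = 1.2330
Since 1.2330 ≥ 1, the system is UNSTABLE.
Queue grows without bound. Need μ > λ = 12.7.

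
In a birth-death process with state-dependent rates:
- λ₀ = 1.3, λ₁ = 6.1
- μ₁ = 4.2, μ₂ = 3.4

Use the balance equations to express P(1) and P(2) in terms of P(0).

Balance equations:
State 0: λ₀P₀ = μ₁P₁ → P₁ = (λ₀/μ₁)P₀ = (1.3/4.2)P₀ = 0.3095P₀
State 1: P₂ = (λ₀λ₁)/(μ₁μ₂)P₀ = (1.3×6.1)/(4.2×3.4)P₀ = 0.5553P₀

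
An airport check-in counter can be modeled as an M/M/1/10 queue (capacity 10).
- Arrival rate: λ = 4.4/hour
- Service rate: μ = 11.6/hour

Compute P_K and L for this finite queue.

ρ = λ/μ = 4.4/11.6 = 0.37931
P₀ = (1-ρ)/(1-ρ^(K+1)) = (1-0.37931)/(1-0.37931^11) = 0.6207/1.0000 = 0.6207
P_K = P₀×ρ^K = 0.6207 × 0.37931^10 = 0.6207 × 0.00006165 = 0.00003827
Blocking probability P_10 = 0.00003827 (0.003827%)
L = ρ[1 - (K+1)ρ^K + Kρ^(K+1)] / [(1-ρ)(1-ρ^(K+1))]
L = 0.37931 × (1 - 11×0.00006165 + 10×0.00002338) / ((1 - 0.37931) × (1 - 0.00002338)) = 0.6109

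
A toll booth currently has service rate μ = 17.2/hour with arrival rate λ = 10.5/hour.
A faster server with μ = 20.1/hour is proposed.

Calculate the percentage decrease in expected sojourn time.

System 1: ρ₁ = 10.5/17.2 = 0.6105, W₁ = 1/(17.2-10.5) = 0.1493
System 2: ρ₂ = 10.5/20.1 = 0.5224, W₂ = 1/(20.1-10.5) = 0.1042
Improvement: (W₁-W₂)/W₁ = (0.1493-0.1042)/0.1493 = 30.21%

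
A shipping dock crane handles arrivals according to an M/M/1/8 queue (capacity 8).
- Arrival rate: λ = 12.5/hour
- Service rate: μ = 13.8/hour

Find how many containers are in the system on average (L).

ρ = λ/μ = 12.5/13.8 = 0.9058
P₀ = (1-ρ)/(1-ρ^(K+1)) = (1-0.9058)/(1-0.9058^9) = 0.09420/0.5895 = 0.1598
P_K = P₀×ρ^K = 0.15979 × 0.9058^8 = 0.15979 × 0.45317 = 0.07241
L = ρ[1 - (K+1)ρ^K + Kρ^(K+1)] / [(1-ρ)(1-ρ^(K+1))]
L = 0.9058 × (1 - 9×0.453167 + 8×0.410479) / ((1 - 0.9058) × (1 - 0.410479)) = 3.3491 containers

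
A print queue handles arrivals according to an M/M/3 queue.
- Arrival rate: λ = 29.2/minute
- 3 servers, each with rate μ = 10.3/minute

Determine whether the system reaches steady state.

Stability requires ρ = λ/(cμ) < 1
ρ = 29.2/(3 × 10.3) = 29.2/30.90 = 0.9450
Since 0.9450 < 1, the system is STABLE.
The servers are busy 94.50% of the time.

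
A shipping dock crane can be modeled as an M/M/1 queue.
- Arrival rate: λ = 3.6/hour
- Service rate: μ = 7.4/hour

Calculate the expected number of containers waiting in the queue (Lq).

ρ = λ/μ = 3.6/7.4 = 0.4865
For M/M/1: Lq = λ²/(μ(μ-λ))
Lq = 12.96/(7.4 × 3.80)
Lq = 0.4609 containers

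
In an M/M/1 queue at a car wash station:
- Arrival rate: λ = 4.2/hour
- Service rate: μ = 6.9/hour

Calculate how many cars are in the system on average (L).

ρ = λ/μ = 4.2/6.9 = 0.6087
For M/M/1: L = λ/(μ-λ)
L = 4.2/(6.9-4.2) = 4.2/2.70
L = 1.5556 cars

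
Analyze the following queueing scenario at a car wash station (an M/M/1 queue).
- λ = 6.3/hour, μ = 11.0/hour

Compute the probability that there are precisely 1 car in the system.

ρ = λ/μ = 6.3/11.0 = 0.5727
P(n) = (1-ρ)ρⁿ
P(1) = (1-0.5727) × 0.5727^1
P(1) = 0.4273 × 0.5727
P(1) = 0.2447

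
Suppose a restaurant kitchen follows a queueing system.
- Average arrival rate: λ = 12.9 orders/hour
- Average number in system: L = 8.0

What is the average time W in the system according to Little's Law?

Little's Law: L = λW, so W = L/λ
W = 8.0/12.9 = 0.6202 hours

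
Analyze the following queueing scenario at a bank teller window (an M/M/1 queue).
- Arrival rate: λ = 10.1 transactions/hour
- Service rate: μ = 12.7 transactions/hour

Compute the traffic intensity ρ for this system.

Server utilization: ρ = λ/μ
ρ = 10.1/12.7 = 0.7953
The server is busy 79.53% of the time.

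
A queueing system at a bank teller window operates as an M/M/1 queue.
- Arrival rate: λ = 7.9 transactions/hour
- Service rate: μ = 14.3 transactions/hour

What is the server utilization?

Server utilization: ρ = λ/μ
ρ = 7.9/14.3 = 0.5524
The server is busy 55.24% of the time.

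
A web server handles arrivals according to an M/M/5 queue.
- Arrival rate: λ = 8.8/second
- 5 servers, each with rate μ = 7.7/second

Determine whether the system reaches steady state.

Stability requires ρ = λ/(cμ) < 1
ρ = 8.8/(5 × 7.7) = 8.8/38.50 = 0.2286
Since 0.2286 < 1, the system is STABLE.
The servers are busy 22.86% of the time.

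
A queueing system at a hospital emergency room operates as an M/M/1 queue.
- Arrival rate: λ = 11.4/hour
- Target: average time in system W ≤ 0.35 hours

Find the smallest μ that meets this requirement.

For M/M/1: W = 1/(μ-λ)
Need W ≤ 0.35, so 1/(μ-λ) ≤ 0.35
μ - λ ≥ 1/0.35 = 2.8571
μ ≥ 11.4 + 2.8571 = 14.2571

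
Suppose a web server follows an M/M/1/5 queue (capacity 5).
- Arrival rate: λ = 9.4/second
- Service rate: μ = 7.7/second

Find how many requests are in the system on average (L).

ρ = λ/μ = 9.4/7.7 = 1.22078
P₀ = (1-ρ)/(1-ρ^(K+1)) = (1-1.22078)/(1-1.22078^6) = -0.2208/-2.3100 = 0.09558
P_K = P₀×ρ^K = 0.095577 × 1.22078^5 = 0.095577 × 2.7114 = 0.2591
L = ρ[1 - (K+1)ρ^K + Kρ^(K+1)] / [(1-ρ)(1-ρ^(K+1))]
L = 1.22078 × (1 - 6×2.71136 + 5×3.30997) / ((1 - 1.22078) × (1 - 3.30997)) = 3.0680 requests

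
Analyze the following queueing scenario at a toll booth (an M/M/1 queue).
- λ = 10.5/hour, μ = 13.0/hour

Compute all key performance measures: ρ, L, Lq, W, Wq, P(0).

Step 1: ρ = λ/μ = 10.5/13.0 = 0.8077
Step 2: L = λ/(μ-λ) = 10.5/2.50 = 4.2000
Step 3: Lq = λ²/(μ(μ-λ)) = 110.25/(13.0×2.50) = 3.3923
Step 4: W = 1/(μ-λ) = 1/2.50 = 0.4000
Step 5: Wq = λ/(μ(μ-λ)) = 10.5/(13.0×2.50) = 0.3231
Step 6: P(0) = 1-ρ = 0.1923
Verify: L = λW = 10.5×0.4000 = 4.2000 ✔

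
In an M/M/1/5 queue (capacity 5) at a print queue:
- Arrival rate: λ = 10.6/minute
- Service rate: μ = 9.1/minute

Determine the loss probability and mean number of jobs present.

ρ = λ/μ = 10.6/9.1 = 1.16484
P₀ = (1-ρ)/(1-ρ^(K+1)) = (1-1.16484)/(1-1.16484^6) = -0.1648/-1.4980 = 0.1100
P_K = P₀×ρ^K = 0.11004 × 1.16484^5 = 0.11004 × 2.1445 = 0.2360
Blocking probability P_5 = 0.2360 (23.60%)
L = ρ[1 - (K+1)ρ^K + Kρ^(K+1)] / [(1-ρ)(1-ρ^(K+1))]
L = 1.16484 × (1 - 6×2.144526 + 5×2.498030) / ((1 - 1.16484) × (1 - 2.498030)) = 2.9388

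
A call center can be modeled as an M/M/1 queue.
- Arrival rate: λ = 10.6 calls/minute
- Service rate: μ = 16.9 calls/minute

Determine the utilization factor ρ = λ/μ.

Server utilization: ρ = λ/μ
ρ = 10.6/16.9 = 0.6272
The server is busy 62.72% of the time.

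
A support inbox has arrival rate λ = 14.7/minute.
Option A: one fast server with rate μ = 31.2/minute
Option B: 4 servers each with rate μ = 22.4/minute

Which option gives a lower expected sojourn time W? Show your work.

Option A: single server μ = 31.2 (M/M/1)
  ρ_A = 14.7/31.2 = 0.4712
  W_A = 1/(μ-λ) = 1/(31.2-14.7) = 1/16.50 = 0.06061

Option B: 4 servers μ = 22.4 (M/M/4)
  ρ_B = λ/(cμ) = 14.7/(4×22.4) = 0.1641
  Offered load a = λ/μ = cρ = 14.7/22.4 = 0.6562
  P₀ = [ Σₙ₌₀^3 aⁿ/n! + a^4/(4!(1-ρ)) ]⁻¹
  Σ = a^0/0! + a^1/1! + a^2/2! + a^3/3! = 1.0000 + 0.65625 + 0.21533 + 0.047104 = 1.9187
  a^4/(4!(1-ρ)) = 0.18547/(24 × 0.83594) = 0.009245
  P₀ = 1/(1.9187 + 0.009245) = 0.5187
  Lq = P₀·a^4·ρ / (4!(1-ρ)²) = 0.51869 × 0.18547 × 0.16406 / (24 × 0.69879) = 0.0009411
  Wq_B = Lq/λ = 0.0009411/14.7 = 0.000064020
  W_B = Wq_B + 1/μ = 0.000064020 + 0.044643 = 0.04471

Since W_B = 0.04471 < W_A = 0.06061, Option B (multiple servers) has the shorter time in system.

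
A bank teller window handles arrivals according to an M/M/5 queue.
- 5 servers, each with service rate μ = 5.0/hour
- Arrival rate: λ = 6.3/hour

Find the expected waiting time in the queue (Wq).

Traffic intensity: ρ = λ/(cμ) = 6.3/(5×5.0) = 0.2520
Since ρ = 0.2520 < 1, system is stable.
Offered load a = λ/μ = cρ = 6.3/5.0 = 1.2600
P₀ = [ Σₙ₌₀^4 aⁿ/n! + a^5/(5!(1-ρ)) ]⁻¹
Σ = a^0/0! + a^1/1! + a^2/2! + a^3/3! + a^4/4! = 1.0000 + 1.2600 + 0.7938 + 0.3334 + 0.1050 = 3.4922
a^5/(5!(1-ρ)) = 3.1758/(120 × 0.7480) = 0.03538
P₀ = 1/(3.4922 + 0.03538) = 0.2835
Lq = P₀·a^5·ρ / (5!(1-ρ)²) = 0.2835 × 3.1758 × 0.2520 / (120 × 0.5595) = 0.003379
Wq = Lq/λ = 0.00337901/6.3 = 0.0005364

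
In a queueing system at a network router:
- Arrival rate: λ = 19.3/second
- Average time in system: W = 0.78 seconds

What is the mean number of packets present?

Little's Law: L = λW
L = 19.3 × 0.78 = 15.0540 packets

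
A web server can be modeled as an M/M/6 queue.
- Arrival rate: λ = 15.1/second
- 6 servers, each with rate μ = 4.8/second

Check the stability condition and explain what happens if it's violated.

Stability requires ρ = λ/(cμ) < 1
ρ = 15.1/(6 × 4.8) = 15.1/28.80 = 0.5243
Since 0.5243 < 1, the system is STABLE.
The servers are busy 52.43% of the time.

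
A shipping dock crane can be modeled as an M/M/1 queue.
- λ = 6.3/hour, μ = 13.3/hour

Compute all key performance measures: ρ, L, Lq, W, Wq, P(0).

Step 1: ρ = λ/μ = 6.3/13.3 = 0.4737
Step 2: L = λ/(μ-λ) = 6.3/7.00 = 0.9000
Step 3: Lq = λ²/(μ(μ-λ)) = 39.69/(13.3×7.00) = 0.4263
Step 4: W = 1/(μ-λ) = 1/7.00 = 0.14286
Step 5: Wq = λ/(μ(μ-λ)) = 6.3/(13.3×7.00) = 0.06767
Step 6: P(0) = 1-ρ = 0.5263
Verify: L = λW = 6.3×0.14286 = 0.9000 ✔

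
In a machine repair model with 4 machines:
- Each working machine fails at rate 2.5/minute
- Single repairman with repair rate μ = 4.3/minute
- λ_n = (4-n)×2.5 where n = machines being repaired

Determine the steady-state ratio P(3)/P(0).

P(3)/P(0) = ∏_{i=0}^{3-1} λ_i/μ_{i+1}
= (4-0)×2.5/4.3 × (4-1)×2.5/4.3 × (4-2)×2.5/4.3
= 4.7166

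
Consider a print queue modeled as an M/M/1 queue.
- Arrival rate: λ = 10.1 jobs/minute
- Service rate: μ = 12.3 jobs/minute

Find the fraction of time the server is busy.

Server utilization: ρ = λ/μ
ρ = 10.1/12.3 = 0.8211
The server is busy 82.11% of the time.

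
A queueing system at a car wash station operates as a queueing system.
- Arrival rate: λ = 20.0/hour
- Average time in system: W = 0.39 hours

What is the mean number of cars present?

Little's Law: L = λW
L = 20.0 × 0.39 = 7.8000 cars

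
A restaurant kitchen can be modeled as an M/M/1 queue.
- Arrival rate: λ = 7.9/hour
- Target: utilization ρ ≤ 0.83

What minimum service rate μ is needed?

ρ = λ/μ, so μ = λ/ρ
μ ≥ 7.9/0.83 = 9.5181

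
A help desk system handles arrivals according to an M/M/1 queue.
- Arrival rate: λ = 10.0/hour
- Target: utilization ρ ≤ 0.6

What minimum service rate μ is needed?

ρ = λ/μ, so μ = λ/ρ
μ ≥ 10.0/0.6 = 16.6667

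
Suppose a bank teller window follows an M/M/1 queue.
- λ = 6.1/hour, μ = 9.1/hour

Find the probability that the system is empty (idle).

ρ = λ/μ = 6.1/9.1 = 0.6703
P(0) = 1 - ρ = 1 - 0.6703 = 0.3297
The server is idle 32.97% of the time.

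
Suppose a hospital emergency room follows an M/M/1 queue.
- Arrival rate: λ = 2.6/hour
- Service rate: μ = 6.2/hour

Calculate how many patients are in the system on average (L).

ρ = λ/μ = 2.6/6.2 = 0.4194
For M/M/1: L = λ/(μ-λ)
L = 2.6/(6.2-2.6) = 2.6/3.60
L = 0.7222 patients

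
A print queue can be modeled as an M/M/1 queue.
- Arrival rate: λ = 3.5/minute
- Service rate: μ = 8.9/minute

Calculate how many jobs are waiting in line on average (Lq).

ρ = λ/μ = 3.5/8.9 = 0.3933
For M/M/1: Lq = λ²/(μ(μ-λ))
Lq = 12.25/(8.9 × 5.40)
Lq = 0.2549 jobs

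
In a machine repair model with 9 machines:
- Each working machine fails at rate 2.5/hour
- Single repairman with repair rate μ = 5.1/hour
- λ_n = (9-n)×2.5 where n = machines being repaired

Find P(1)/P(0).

P(1)/P(0) = ∏_{i=0}^{1-1} λ_i/μ_{i+1}
= (9-0)×2.5/5.1
= 4.4118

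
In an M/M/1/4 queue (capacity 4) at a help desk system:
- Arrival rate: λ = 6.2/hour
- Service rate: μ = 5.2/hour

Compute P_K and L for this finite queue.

ρ = λ/μ = 6.2/5.2 = 1.19231
P₀ = (1-ρ)/(1-ρ^(K+1)) = (1-1.19231)/(1-1.19231^5) = -0.1923/-1.4096 = 0.1364
P_K = P₀×ρ^K = 0.1364 × 1.19231^4 = 0.1364 × 2.0210 = 0.2757
Blocking probability P_4 = 0.2757 (27.57%)
L = ρ[1 - (K+1)ρ^K + Kρ^(K+1)] / [(1-ρ)(1-ρ^(K+1))]
L = 1.19231 × (1 - 5×2.020955 + 4×2.409605) / ((1 - 1.19231) × (1 - 2.409605)) = 2.3472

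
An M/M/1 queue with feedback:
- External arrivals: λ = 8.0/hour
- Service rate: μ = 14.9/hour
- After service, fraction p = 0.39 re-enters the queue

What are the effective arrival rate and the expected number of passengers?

Effective arrival rate: λ_eff = λ/(1-p) = 8.0/(1-0.39) = 8.0/0.61 = 13.11475
ρ = λ_eff/μ = 13.11475/14.9 = 0.880185
L = ρ/(1-ρ) = 0.880185/(1-0.880185) = 7.3462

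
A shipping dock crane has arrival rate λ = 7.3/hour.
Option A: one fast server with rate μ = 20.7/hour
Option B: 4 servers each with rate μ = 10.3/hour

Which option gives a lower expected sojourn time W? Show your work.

Option A: single server μ = 20.7 (M/M/1)
  ρ_A = 7.3/20.7 = 0.3527
  W_A = 1/(μ-λ) = 1/(20.7-7.3) = 1/13.40 = 0.07463

Option B: 4 servers μ = 10.3 (M/M/4)
  ρ_B = λ/(cμ) = 7.3/(4×10.3) = 0.1772
  Offered load a = λ/μ = cρ = 7.3/10.3 = 0.7087
  P₀ = [ Σₙ₌₀^3 aⁿ/n! + a^4/(4!(1-ρ)) ]⁻¹
  Σ = a^0/0! + a^1/1! + a^2/2! + a^3/3! = 1.0000 + 0.7087 + 0.2512 + 0.05933 = 2.0192
  a^4/(4!(1-ρ)) = 0.2523/(24 × 0.8228) = 0.01278
  P₀ = 1/(2.0192 + 0.01278) = 0.4921
  Lq = P₀·a^4·ρ / (4!(1-ρ)²) = 0.4921 × 0.2523 × 0.1772 / (24 × 0.6770) = 0.001354
  Wq_B = Lq/λ = 0.001354/7.3 = 0.00018548
  W_B = Wq_B + 1/μ = 0.00018548 + 0.097087 = 0.09727

Since W_A = 0.07463 < W_B = 0.09727, Option A (single fast server) has the shorter time in system.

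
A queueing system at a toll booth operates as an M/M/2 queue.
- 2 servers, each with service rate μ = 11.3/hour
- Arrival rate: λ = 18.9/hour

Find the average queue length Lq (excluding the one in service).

Traffic intensity: ρ = λ/(cμ) = 18.9/(2×11.3) = 0.8363
Since ρ = 0.8363 < 1, system is stable.
Offered load a = λ/μ = cρ = 18.9/11.3 = 1.6726
P₀ = [ Σₙ₌₀^1 aⁿ/n! + a^2/(2!(1-ρ)) ]⁻¹
Σ = a^0/0! + a^1/1! = 1.0000 + 1.6726 = 2.6726
a^2/(2!(1-ρ)) = 2.79748/(2 × 0.163717) = 8.5436
P₀ = 1/(2.6726 + 8.5436) = 0.08916
Lq = P₀·a^2·ρ / (2!(1-ρ)²) = 0.089157 × 2.7975 × 0.83628 / (2 × 0.026803) = 3.8910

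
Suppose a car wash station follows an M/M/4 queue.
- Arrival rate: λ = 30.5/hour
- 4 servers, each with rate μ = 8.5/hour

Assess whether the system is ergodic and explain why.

Stability requires ρ = λ/(cμ) < 1
ρ = 30.5/(4 × 8.5) = 30.5/34.00 = 0.8971
Since 0.8971 < 1, the system is STABLE.
The servers are busy 89.71% of the time.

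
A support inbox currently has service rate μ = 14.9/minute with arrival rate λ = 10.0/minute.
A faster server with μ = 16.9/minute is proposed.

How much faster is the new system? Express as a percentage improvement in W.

System 1: ρ₁ = 10.0/14.9 = 0.6711, W₁ = 1/(14.9-10.0) = 0.204082
System 2: ρ₂ = 10.0/16.9 = 0.5917, W₂ = 1/(16.9-10.0) = 0.144928
Improvement: (W₁-W₂)/W₁ = (0.204082-0.144928)/0.204082 = 28.99%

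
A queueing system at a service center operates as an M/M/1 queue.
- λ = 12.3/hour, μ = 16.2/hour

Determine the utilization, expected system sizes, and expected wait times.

Step 1: ρ = λ/μ = 12.3/16.2 = 0.7593
Step 2: L = λ/(μ-λ) = 12.3/3.90 = 3.1538
Step 3: Lq = λ²/(μ(μ-λ)) = 151.29/(16.2×3.90) = 2.3946
Step 4: W = 1/(μ-λ) = 1/3.90 = 0.25641
Step 5: Wq = λ/(μ(μ-λ)) = 12.3/(16.2×3.90) = 0.1947
Step 6: P(0) = 1-ρ = 0.2407
Verify: L = λW = 12.3×0.25641 = 3.1538 ✔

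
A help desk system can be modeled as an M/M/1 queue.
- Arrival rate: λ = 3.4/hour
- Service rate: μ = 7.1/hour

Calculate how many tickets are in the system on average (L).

ρ = λ/μ = 3.4/7.1 = 0.4789
For M/M/1: L = λ/(μ-λ)
L = 3.4/(7.1-3.4) = 3.4/3.70
L = 0.9189 tickets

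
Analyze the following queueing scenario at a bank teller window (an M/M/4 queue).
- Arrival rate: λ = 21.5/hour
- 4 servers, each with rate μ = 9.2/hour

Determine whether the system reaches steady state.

Stability requires ρ = λ/(cμ) < 1
ρ = 21.5/(4 × 9.2) = 21.5/36.80 = 0.5842
Since 0.5842 < 1, the system is STABLE.
The servers are busy 58.42% of the time.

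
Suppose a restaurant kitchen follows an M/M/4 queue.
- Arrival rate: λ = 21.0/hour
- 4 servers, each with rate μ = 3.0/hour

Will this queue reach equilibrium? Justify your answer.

Stability requires ρ = λ/(cμ) < 1
ρ = 21.0/(4 × 3.0) = 21.0/12.00 = 1.7500
Since 1.7500 ≥ 1, the system is UNSTABLE.
Need c > λ/μ = 21.0/3.0 = 7.00.
Minimum servers needed: c = 8.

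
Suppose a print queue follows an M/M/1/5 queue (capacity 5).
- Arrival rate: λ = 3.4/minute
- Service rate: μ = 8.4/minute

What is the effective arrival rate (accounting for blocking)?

ρ = λ/μ = 3.4/8.4 = 0.40476
P₀ = (1-ρ)/(1-ρ^(K+1)) = (1-0.40476)/(1-0.40476^6) = 0.59524/0.99560 = 0.5979
P_K = P₀×ρ^K = 0.59787 × 0.40476^5 = 0.59787 × 0.010864 = 0.006495
λ_eff = λ(1-P_K) = 3.4 × (1 - 0.006495) = 3.4 × 0.9935 = 3.3779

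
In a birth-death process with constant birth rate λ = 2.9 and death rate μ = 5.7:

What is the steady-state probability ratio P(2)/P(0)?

For constant rates: P(n)/P(0) = (λ/μ)^n
P(2)/P(0) = (2.9/5.7)^2 = 0.50877^2 = 0.2588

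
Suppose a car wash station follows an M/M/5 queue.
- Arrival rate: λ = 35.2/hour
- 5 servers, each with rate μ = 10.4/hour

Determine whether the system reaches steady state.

Stability requires ρ = λ/(cμ) < 1
ρ = 35.2/(5 × 10.4) = 35.2/52.00 = 0.6769
Since 0.6769 < 1, the system is STABLE.
The servers are busy 67.69% of the time.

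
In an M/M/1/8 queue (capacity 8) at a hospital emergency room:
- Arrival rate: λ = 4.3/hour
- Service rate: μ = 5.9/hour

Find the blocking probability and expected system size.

ρ = λ/μ = 4.3/5.9 = 0.72881
P₀ = (1-ρ)/(1-ρ^(K+1)) = (1-0.72881)/(1-0.72881^9) = 0.2712/0.9420 = 0.2879
P_K = P₀×ρ^K = 0.2879 × 0.72881^8 = 0.2879 × 0.07960 = 0.02292
Blocking probability P_8 = 0.02292 (2.29%)
L = ρ[1 - (K+1)ρ^K + Kρ^(K+1)] / [(1-ρ)(1-ρ^(K+1))]
L = 0.72881 × (1 - 9×0.079600 + 8×0.058013) / ((1 - 0.72881) × (1 - 0.058013)) = 2.1332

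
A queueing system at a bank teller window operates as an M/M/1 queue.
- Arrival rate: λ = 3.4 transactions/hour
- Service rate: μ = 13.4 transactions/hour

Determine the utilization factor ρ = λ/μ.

Server utilization: ρ = λ/μ
ρ = 3.4/13.4 = 0.2537
The server is busy 25.37% of the time.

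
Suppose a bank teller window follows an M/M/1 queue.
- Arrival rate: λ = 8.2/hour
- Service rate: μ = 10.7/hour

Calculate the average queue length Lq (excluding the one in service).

ρ = λ/μ = 8.2/10.7 = 0.7664
For M/M/1: Lq = λ²/(μ(μ-λ))
Lq = 67.24/(10.7 × 2.50)
Lq = 2.5136 transactions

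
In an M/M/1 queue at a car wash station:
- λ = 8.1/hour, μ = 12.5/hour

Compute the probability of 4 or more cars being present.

ρ = λ/μ = 8.1/12.5 = 0.6480
P(N ≥ n) = ρⁿ
P(N ≥ 4) = 0.6480^4
P(N ≥ 4) = 0.1763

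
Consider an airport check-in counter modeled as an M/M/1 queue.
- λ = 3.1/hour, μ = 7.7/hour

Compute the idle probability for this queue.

ρ = λ/μ = 3.1/7.7 = 0.4026
P(0) = 1 - ρ = 1 - 0.4026 = 0.5974
The server is idle 59.74% of the time.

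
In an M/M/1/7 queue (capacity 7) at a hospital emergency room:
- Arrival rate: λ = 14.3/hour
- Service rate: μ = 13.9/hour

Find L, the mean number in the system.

ρ = λ/μ = 14.3/13.9 = 1.02878
P₀ = (1-ρ)/(1-ρ^(K+1)) = (1-1.02878)/(1-1.02878^8) = -0.028780/-0.25482 = 0.1129
P_K = P₀×ρ^K = 0.11294 × 1.02878^7 = 0.11294 × 1.2197 = 0.1378
L = ρ[1 - (K+1)ρ^K + Kρ^(K+1)] / [(1-ρ)(1-ρ^(K+1))]
L = 1.02878 × (1 - 8×1.21971282 + 7×1.25481616) / ((1 - 1.02878) × (1 - 1.25481616)) = 3.6488 patients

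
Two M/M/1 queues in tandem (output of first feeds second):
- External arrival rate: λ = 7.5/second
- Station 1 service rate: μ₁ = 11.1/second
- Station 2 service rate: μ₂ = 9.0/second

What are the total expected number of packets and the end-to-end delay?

By Jackson's theorem, each station behaves as independent M/M/1.
Station 1: ρ₁ = 7.5/11.1 = 0.6757, L₁ = ρ₁/(1-ρ₁) = λ/(μ₁-λ) = 7.5/3.60 = 2.0833
Station 2: ρ₂ = 7.5/9.0 = 0.8333, L₂ = ρ₂/(1-ρ₂) = λ/(μ₂-λ) = 7.5/1.50 = 5.0000
Total: L = L₁ + L₂ = 2.0833 + 5.0000 = 7.0833
W = L/λ = 7.0833/7.5 = 0.9444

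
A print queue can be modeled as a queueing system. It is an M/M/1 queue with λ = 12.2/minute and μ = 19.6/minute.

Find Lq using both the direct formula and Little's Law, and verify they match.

Method 1 (direct): Lq = λ²/(μ(μ-λ)) = 148.84/(19.6 × 7.40) = 1.0262

Method 2 (Little's Law):
W = 1/(μ-λ) = 1/7.40 = 0.135135
Wq = W - 1/μ = 0.135135 - 0.0510204 = 0.084115
Lq = λWq = 12.2 × 0.084115 = 1.0262 ✔ (matches Method 1)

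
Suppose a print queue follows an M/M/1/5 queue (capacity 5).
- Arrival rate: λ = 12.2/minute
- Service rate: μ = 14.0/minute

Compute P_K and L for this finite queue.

ρ = λ/μ = 12.2/14.0 = 0.87143
P₀ = (1-ρ)/(1-ρ^(K+1)) = (1-0.87143)/(1-0.87143^6) = 0.12857/0.56208 = 0.2287
P_K = P₀×ρ^K = 0.2287 × 0.87143^5 = 0.2287 × 0.5025 = 0.1149
Blocking probability P_5 = 0.1149 (11.49%)
L = ρ[1 - (K+1)ρ^K + Kρ^(K+1)] / [(1-ρ)(1-ρ^(K+1))]
L = 0.87143 × (1 - 6×0.502531 + 5×0.437920) / ((1 - 0.87143) × (1 - 0.437920)) = 2.1032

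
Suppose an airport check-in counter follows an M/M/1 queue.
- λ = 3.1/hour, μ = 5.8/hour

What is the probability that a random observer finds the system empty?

ρ = λ/μ = 3.1/5.8 = 0.5345
P(0) = 1 - ρ = 1 - 0.5345 = 0.4655
The server is idle 46.55% of the time.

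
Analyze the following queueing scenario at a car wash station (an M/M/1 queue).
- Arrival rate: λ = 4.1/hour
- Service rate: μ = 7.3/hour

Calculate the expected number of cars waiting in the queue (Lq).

ρ = λ/μ = 4.1/7.3 = 0.5616
For M/M/1: Lq = λ²/(μ(μ-λ))
Lq = 16.81/(7.3 × 3.20)
Lq = 0.7196 cars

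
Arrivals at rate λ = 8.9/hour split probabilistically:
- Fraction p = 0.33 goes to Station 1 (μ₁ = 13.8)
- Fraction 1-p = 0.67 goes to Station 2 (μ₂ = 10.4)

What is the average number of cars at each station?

Effective rates: λ₁ = 8.9×0.33 = 2.937, λ₂ = 8.9×0.67 = 5.963
Station 1: ρ₁ = 2.937/13.8 = 0.21283, L₁ = ρ₁/(1-ρ₁) = 0.21283/(1-0.21283) = 0.2704
Station 2: ρ₂ = 5.963/10.4 = 0.573365, L₂ = ρ₂/(1-ρ₂) = 0.573365/(1-0.573365) = 1.3439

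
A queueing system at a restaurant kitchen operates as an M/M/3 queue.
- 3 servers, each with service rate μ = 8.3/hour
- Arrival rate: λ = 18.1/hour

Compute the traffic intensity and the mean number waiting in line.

Traffic intensity: ρ = λ/(cμ) = 18.1/(3×8.3) = 0.7269
Since ρ = 0.7269 < 1, system is stable.
Offered load a = λ/μ = cρ = 18.1/8.3 = 2.1807
P₀ = [ Σₙ₌₀^2 aⁿ/n! + a^3/(3!(1-ρ)) ]⁻¹
Σ = a^0/0! + a^1/1! + a^2/2! = 1.0000 + 2.1807 + 2.3778 = 5.5585
a^3/(3!(1-ρ)) = 10.3705/(6 × 0.27309) = 6.3291
P₀ = 1/(5.5585 + 6.3291) = 0.08412
Lq = P₀·a^3·ρ / (3!(1-ρ)²) = 0.084121 × 10.3705 × 0.72691 / (6 × 0.074579) = 1.4172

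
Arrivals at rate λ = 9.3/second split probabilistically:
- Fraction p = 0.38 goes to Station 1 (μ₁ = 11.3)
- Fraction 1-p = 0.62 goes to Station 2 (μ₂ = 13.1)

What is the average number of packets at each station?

Effective rates: λ₁ = 9.3×0.38 = 3.534, λ₂ = 9.3×0.62 = 5.766
Station 1: ρ₁ = 3.534/11.3 = 0.31274, L₁ = ρ₁/(1-ρ₁) = 0.31274/(1-0.31274) = 0.4551
Station 2: ρ₂ = 5.766/13.1 = 0.44015, L₂ = ρ₂/(1-ρ₂) = 0.44015/(1-0.44015) = 0.7862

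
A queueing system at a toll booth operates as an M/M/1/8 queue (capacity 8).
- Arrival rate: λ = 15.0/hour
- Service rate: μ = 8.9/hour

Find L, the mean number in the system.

ρ = λ/μ = 15.0/8.9 = 1.6854
P₀ = (1-ρ)/(1-ρ^(K+1)) = (1-1.6854)/(1-1.6854^9) = -0.6854/-108.7304 = 0.006304
P_K = P₀×ρ^K = 0.006304 × 1.6854^8 = 0.006304 × 65.1064 = 0.4104
L = ρ[1 - (K+1)ρ^K + Kρ^(K+1)] / [(1-ρ)(1-ρ^(K+1))]
L = 1.6854 × (1 - 9×65.1064 + 8×109.7304) / ((1 - 1.6854) × (1 - 109.7304)) = 6.6238 vehicles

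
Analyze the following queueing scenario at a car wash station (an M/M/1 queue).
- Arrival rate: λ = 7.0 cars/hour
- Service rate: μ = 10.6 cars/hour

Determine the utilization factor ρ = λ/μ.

Server utilization: ρ = λ/μ
ρ = 7.0/10.6 = 0.6604
The server is busy 66.04% of the time.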